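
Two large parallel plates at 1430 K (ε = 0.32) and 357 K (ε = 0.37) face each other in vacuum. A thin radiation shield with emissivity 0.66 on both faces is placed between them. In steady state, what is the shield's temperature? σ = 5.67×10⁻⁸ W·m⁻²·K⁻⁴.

In steady state the net flux on the hot side equals that on the cold side.
σ(T₁⁴−T_s⁴)/D₁ = σ(T_s⁴−T₂⁴)/D₂, with D₁ = 1/ε₁+1/ε_s−1 = 3.640, D₂ = 1/ε_s+1/ε₂−1 = 3.218.
Solve for T_s⁴: T_s⁴ = (D₂·T₁⁴ + D₁·T₂⁴)/(D₁+D₂) = 1.971×10¹² K⁴.

T_s ≈ 1180 K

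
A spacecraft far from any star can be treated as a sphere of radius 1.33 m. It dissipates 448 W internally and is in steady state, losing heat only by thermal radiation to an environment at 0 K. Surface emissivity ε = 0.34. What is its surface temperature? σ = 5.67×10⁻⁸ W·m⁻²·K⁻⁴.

T ≈ 180 K

Steady state: internal power = radiated power, P = εσA T⁴.
Radiating area A = 4πr² = 22.23 m².
T⁴ = P/(εσA) = 448/(0.34·5.67×10⁻⁸·22.23) = 1.045×10⁹ K⁴.
T = (1.045×10⁹)^(1/4).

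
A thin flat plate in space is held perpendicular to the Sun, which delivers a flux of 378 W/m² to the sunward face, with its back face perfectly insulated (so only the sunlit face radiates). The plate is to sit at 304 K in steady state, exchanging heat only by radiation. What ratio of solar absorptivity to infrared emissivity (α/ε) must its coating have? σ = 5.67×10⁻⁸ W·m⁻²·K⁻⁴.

α/ε ≈ 1.28

Balance: αS·A = εσ·1A·T⁴ ⇒ α/ε = σT⁴/S.
α/ε = 5.67×10⁻⁸·(304)⁴/378 = 5.67×10⁻⁸·8.541×10⁹/378.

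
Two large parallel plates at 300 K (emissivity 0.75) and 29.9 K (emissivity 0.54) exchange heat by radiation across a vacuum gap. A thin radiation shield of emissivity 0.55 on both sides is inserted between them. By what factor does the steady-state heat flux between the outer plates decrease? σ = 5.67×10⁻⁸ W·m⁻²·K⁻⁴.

factor ≈ 2.21

Without shield: q₀ = σΔ(T⁴)/(1/ε₁+1/ε₂−1) with denominator 2.185.
With shield the two gaps are in series; the resistances add: (1/ε₁+1/ε_s−1)+(1/ε_s+1/ε₂−1) = 2.152+2.670 = 4.822.
Heat-flux ratio q₀/q = 4.822/2.185.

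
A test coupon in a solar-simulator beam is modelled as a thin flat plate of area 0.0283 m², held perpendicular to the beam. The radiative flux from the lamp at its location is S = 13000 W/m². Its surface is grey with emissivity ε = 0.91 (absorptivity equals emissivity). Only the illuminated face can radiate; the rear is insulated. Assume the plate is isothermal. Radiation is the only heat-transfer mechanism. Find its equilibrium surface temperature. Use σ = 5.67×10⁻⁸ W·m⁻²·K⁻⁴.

At equilibrium, absorbed power = emitted power.
Absorbing cross-section = A = 0.02830 m²; emitting surface = A = 0.02830 m² (ratio 1).
εS·A_cross = εσ·A_surf·T⁴  ⇒  T⁴ = S/(1σ)   (ε cancels).
T⁴ = 13000/(1·5.67×10⁻⁸) = 2.293×10¹¹ K⁴.
T = (2.293×10¹¹)^(1/4).

T ≈ 692 K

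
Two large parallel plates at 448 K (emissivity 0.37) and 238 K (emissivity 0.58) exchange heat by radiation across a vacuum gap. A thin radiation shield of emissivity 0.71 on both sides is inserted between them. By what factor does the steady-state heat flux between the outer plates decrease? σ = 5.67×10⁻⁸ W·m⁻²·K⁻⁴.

factor ≈ 1.53

Without shield: q₀ = σΔ(T⁴)/(1/ε₁+1/ε₂−1) with denominator 3.427.
With shield the two gaps are in series; the resistances add: (1/ε₁+1/ε_s−1)+(1/ε_s+1/ε₂−1) = 3.111+2.133 = 5.244.
Heat-flux ratio q₀/q = 5.244/3.427.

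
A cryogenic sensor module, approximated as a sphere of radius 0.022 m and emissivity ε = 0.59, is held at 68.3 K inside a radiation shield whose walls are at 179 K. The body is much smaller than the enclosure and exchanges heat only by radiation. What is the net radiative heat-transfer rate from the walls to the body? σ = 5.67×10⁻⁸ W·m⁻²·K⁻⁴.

For a small grey body in a large enclosure: P_net = εσA(T_body⁴ − T_wall⁴).
A = 4πr² = 0.006082 m²; T_body⁴ − T_wall⁴ = 2.176×10⁷ − 1.027×10⁹ = -1.005×10⁹ K⁴.
|P_net| = 0.59·5.67×10⁻⁸·0.006082·1.005×10⁹.

P_net ≈ 0.204 W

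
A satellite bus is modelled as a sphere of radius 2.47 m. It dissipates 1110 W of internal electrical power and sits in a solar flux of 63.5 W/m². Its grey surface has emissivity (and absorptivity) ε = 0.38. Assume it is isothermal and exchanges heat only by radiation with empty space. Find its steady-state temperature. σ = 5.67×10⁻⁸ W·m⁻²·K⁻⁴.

At steady state, absorbed solar power + internal power = radiated power.
Absorbed: α·S·A_cross = 0.38·63.5·19.17 = 462.5 W (cross-section πr²).
Total input = 462.5 + 1110 = 1572 W.
Radiated: εσ·A_surf·T⁴ with A_surf = 4πr² = 76.67 m².
T⁴ = 1572/(0.38·5.67×10⁻⁸·76.67) = 9.520×10⁸ K⁴.

T ≈ 176 K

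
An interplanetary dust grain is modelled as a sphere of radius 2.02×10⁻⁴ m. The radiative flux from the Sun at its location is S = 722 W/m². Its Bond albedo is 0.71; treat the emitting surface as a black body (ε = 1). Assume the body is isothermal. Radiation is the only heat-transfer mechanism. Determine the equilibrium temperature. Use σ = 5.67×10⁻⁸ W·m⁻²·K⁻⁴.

At equilibrium, absorbed power = emitted power.
Absorbing cross-section = πr² = 1.282×10⁻⁷ m²; emitting surface = 4πr² = 5.128×10⁻⁷ m² (ratio 4).
(1−a)S·A_cross = εσ·A_surf·T⁴  ⇒  T⁴ = (1−a)S/(4σ).
T⁴ = 0.290·722/(4·5.67×10⁻⁸) = 9.232×10⁸ K⁴.
T = (9.232×10⁸)^(1/4).

T ≈ 174 K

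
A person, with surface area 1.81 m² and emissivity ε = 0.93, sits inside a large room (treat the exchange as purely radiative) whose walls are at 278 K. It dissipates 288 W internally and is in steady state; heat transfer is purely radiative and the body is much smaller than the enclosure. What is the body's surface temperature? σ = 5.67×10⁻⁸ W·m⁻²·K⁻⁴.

For a small grey body in a large enclosure, net radiated power = εσA(T⁴ − T_w⁴).
Steady state: P = εσA(T⁴ − T_w⁴) with A = 1.81 m².
T⁴ = P/(εσA) + T_w⁴ = 288/(0.93·5.67×10⁻⁸·1.810) + (278)⁴
    = 3.018×10⁹ + 5.973×10⁹ = 8.990×10⁹ K⁴.

T ≈ 308 K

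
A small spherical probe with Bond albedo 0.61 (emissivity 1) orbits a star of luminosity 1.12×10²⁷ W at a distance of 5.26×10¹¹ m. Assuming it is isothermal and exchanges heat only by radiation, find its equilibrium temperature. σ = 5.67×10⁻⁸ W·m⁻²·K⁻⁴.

First find the stellar flux at distance d: S = L/(4πd²) = 1.12×10²⁷/(4π·(5.26×10¹¹)²) = 322.1 W/m².
For an isothermal sphere, absorbed (1−a)S·πr² = emitted σ·4πr²·T⁴, so T⁴ = (1−a)S/(4σ).
T⁴ = 0.390·322.1/(4·5.67×10⁻⁸) = 5.539×10⁸ K⁴.

T ≈ 153 K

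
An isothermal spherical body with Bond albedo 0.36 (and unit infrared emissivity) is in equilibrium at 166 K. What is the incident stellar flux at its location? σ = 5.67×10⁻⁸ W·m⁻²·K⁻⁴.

(1−a)S·πr² = σ·4πr²·T⁴ ⇒ S = 4σT⁴/(1−a).
S = 4·5.67×10⁻⁸·7.593×10⁸/0.640.

S ≈ 269 W/m²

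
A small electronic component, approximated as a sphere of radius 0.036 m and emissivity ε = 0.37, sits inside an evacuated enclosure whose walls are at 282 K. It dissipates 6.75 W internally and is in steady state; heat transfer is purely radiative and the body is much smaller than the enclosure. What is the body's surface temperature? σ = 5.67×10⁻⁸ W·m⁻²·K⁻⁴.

T ≈ 402 K

For a small grey body in a large enclosure, net radiated power = εσA(T⁴ − T_w⁴).
Steady state: P = εσA(T⁴ − T_w⁴) with A = 4πr² = 0.01629 m².
T⁴ = P/(εσA) + T_w⁴ = 6.75/(0.37·5.67×10⁻⁸·0.01629) + (282)⁴
    = 1.976×10¹⁰ + 6.324×10⁹ = 2.608×10¹⁰ K⁴.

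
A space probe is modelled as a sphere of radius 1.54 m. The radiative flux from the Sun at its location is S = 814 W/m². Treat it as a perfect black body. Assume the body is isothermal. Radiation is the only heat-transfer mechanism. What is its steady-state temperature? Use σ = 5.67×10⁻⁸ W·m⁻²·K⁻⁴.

At equilibrium, absorbed power = emitted power.
Absorbing cross-section = πr² = 7.451 m²; emitting surface = 4πr² = 29.80 m² (ratio 4).
S·A_cross = εσ·A_surf·T⁴  ⇒  T⁴ = S/(4σ).
T⁴ = 1.00·814/(4·5.67×10⁻⁸) = 3.589×10⁹ K⁴.
T = (3.589×10⁹)^(1/4).

T ≈ 245 K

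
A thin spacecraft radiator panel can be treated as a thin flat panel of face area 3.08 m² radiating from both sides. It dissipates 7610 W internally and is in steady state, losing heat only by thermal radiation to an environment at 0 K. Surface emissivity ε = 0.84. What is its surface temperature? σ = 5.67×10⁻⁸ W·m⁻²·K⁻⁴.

Steady state: internal power = radiated power, P = εσA T⁴.
Radiating area A = 2·3.08 = 6.160 m².
T⁴ = P/(εσA) = 7610/(0.84·5.67×10⁻⁸·6.160) = 2.594×10¹⁰ K⁴.
T = (2.594×10¹⁰)^(1/4).

T ≈ 401 K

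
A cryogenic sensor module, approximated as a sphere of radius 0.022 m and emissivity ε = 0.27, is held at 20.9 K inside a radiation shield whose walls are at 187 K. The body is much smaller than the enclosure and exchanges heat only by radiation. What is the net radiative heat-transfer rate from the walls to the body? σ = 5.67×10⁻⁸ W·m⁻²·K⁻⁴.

P_net ≈ 0.114 W

For a small grey body in a large enclosure: P_net = εσA(T_body⁴ − T_wall⁴).
A = 4πr² = 0.006082 m²; T_body⁴ − T_wall⁴ = 1.908×10⁵ − 1.223×10⁹ = -1.223×10⁹ K⁴.
|P_net| = 0.27·5.67×10⁻⁸·0.006082·1.223×10⁹.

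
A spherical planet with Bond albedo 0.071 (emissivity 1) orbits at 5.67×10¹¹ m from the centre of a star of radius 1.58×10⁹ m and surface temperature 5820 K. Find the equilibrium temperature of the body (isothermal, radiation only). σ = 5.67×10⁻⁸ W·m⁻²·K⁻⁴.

The star's surface emits σT_*⁴; at distance d the flux is S = σT_*⁴(R_*/d)².
S = 5.67×10⁻⁸·(5820)⁴·(1.58×10⁹/5.67×10¹¹)² = 505.2 W/m².
For an isothermal sphere T⁴ = (1−a)S/(4σ) = 2.069×10⁹ K⁴.

T ≈ 213 K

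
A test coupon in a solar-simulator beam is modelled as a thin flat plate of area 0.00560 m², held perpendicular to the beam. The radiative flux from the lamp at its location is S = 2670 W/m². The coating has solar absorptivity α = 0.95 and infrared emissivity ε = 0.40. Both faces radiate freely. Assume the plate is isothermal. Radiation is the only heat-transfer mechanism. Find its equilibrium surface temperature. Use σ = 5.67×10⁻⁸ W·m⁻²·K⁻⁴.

At equilibrium, absorbed power = emitted power.
Absorbing cross-section = A = 0.005600 m²; emitting surface = 2A = 0.01120 m² (ratio 2).
αS·A_cross = εσ·A_surf·T⁴  ⇒  T⁴ = αS/(ε·2σ).
T⁴ = 0.950·2670/(0.40·2·5.67×10⁻⁸) = 5.592×10¹⁰ K⁴.
T = (5.592×10¹⁰)^(1/4).

T ≈ 486 K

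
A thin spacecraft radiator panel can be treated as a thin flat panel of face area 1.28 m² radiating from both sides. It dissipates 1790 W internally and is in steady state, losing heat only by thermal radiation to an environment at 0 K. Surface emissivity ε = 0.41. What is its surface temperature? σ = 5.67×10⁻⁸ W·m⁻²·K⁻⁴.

Steady state: internal power = radiated power, P = εσA T⁴.
Radiating area A = 2·1.28 = 2.560 m².
T⁴ = P/(εσA) = 1790/(0.41·5.67×10⁻⁸·2.560) = 3.008×10¹⁰ K⁴.
T = (3.008×10¹⁰)^(1/4).

T ≈ 416 K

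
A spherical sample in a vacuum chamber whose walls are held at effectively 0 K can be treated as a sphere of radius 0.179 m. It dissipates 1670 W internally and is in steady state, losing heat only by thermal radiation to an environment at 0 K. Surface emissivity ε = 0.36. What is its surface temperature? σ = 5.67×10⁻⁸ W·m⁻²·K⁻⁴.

Steady state: internal power = radiated power, P = εσA T⁴.
Radiating area A = 4πr² = 0.4026 m².
T⁴ = P/(εσA) = 1670/(0.36·5.67×10⁻⁸·0.4026) = 2.032×10¹¹ K⁴.
T = (2.032×10¹¹)^(1/4).

T ≈ 671 K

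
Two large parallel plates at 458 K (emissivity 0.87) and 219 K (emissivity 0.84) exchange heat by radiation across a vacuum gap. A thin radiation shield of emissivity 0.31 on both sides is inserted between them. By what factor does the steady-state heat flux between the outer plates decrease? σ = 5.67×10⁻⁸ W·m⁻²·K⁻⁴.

Without shield: q₀ = σΔ(T⁴)/(1/ε₁+1/ε₂−1) with denominator 1.340.
With shield the two gaps are in series; the resistances add: (1/ε₁+1/ε_s−1)+(1/ε_s+1/ε₂−1) = 3.375+3.416 = 6.792.
Heat-flux ratio q₀/q = 6.792/1.340.

factor ≈ 5.07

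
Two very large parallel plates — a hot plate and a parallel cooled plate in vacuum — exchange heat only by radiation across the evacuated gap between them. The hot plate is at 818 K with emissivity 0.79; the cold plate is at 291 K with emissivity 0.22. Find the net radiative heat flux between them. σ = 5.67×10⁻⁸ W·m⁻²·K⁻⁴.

For two infinite grey parallel plates, q = σ(T₁⁴ − T₂⁴)/(1/ε₁ + 1/ε₂ − 1).
T₁⁴ − T₂⁴ = 4.477×10¹¹ − 7.171×10⁹ = 4.406×10¹¹ K⁴.
1/ε₁ + 1/ε₂ − 1 = 1.266 + 4.545 − 1 = 4.811.
q = 5.67×10⁻⁸ × 4.406×10¹¹ / 4.811.

q ≈ 5190 W/m²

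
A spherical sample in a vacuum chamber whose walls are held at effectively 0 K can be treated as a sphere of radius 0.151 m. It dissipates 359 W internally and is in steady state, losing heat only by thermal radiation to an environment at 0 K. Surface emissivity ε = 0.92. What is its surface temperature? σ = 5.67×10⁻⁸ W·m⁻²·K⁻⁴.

T ≈ 394 K

Steady state: internal power = radiated power, P = εσA T⁴.
Radiating area A = 4πr² = 0.2865 m².
T⁴ = P/(εσA) = 359/(0.92·5.67×10⁻⁸·0.2865) = 2.402×10¹⁰ K⁴.
T = (2.402×10¹⁰)^(1/4).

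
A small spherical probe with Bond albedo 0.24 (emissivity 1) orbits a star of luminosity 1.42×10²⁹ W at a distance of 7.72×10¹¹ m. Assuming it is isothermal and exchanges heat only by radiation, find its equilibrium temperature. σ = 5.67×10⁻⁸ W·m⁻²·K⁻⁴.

T ≈ 502 K

First find the stellar flux at distance d: S = L/(4πd²) = 1.42×10²⁹/(4π·(7.72×10¹¹)²) = 18960 W/m².
For an isothermal sphere, absorbed (1−a)S·πr² = emitted σ·4πr²·T⁴, so T⁴ = (1−a)S/(4σ).
T⁴ = 0.760·18960/(4·5.67×10⁻⁸) = 6.354×10¹⁰ K⁴.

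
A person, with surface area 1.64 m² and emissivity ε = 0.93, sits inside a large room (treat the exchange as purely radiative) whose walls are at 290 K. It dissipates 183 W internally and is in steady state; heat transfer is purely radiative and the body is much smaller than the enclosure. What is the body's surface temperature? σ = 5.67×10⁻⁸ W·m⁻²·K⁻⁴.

T ≈ 310 K

For a small grey body in a large enclosure, net radiated power = εσA(T⁴ − T_w⁴).
Steady state: P = εσA(T⁴ − T_w⁴) with A = 1.64 m².
T⁴ = P/(εσA) + T_w⁴ = 183/(0.93·5.67×10⁻⁸·1.640) + (290)⁴
    = 2.116×10⁹ + 7.073×10⁹ = 9.189×10⁹ K⁴.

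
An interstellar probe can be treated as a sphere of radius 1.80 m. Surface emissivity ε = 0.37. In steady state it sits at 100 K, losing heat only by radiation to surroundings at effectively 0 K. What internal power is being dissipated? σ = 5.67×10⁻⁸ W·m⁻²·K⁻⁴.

P ≈ 85.4 W

Steady state: P = εσA T⁴.
A = 4πr² = 40.72 m²; T⁴ = (100)⁴ = 1.000×10⁸ K⁴.
P = 0.37 × 5.67×10⁻⁸ × 40.72 × 1.000×10⁸.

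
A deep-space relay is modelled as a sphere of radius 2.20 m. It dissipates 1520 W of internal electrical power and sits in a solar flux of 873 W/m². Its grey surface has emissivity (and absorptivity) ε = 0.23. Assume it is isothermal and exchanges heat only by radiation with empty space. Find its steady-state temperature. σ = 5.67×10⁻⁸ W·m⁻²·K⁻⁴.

At steady state, absorbed solar power + internal power = radiated power.
Absorbed: α·S·A_cross = 0.23·873·15.21 = 3053 W (cross-section πr²).
Total input = 3053 + 1520 = 4573 W.
Radiated: εσ·A_surf·T⁴ with A_surf = 4πr² = 60.82 m².
T⁴ = 4573/(0.23·5.67×10⁻⁸·60.82) = 5.766×10⁹ K⁴.

T ≈ 276 K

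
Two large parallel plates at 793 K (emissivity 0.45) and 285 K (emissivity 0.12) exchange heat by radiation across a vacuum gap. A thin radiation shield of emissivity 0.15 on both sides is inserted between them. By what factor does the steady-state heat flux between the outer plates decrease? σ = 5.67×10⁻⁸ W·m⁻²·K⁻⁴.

Without shield: q₀ = σΔ(T⁴)/(1/ε₁+1/ε₂−1) with denominator 9.556.
With shield the two gaps are in series; the resistances add: (1/ε₁+1/ε_s−1)+(1/ε_s+1/ε₂−1) = 7.889+14.00 = 21.89.
Heat-flux ratio q₀/q = 21.89/9.556.

factor ≈ 2.29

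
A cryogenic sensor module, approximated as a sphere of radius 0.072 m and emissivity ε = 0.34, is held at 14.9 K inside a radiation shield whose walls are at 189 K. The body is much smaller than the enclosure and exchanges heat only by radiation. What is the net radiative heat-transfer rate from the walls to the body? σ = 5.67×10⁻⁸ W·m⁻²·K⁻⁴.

P_net ≈ 1.60 W

For a small grey body in a large enclosure: P_net = εσA(T_body⁴ − T_wall⁴).
A = 4πr² = 0.06514 m²; T_body⁴ − T_wall⁴ = 49290 − 1.276×10⁹ = -1.276×10⁹ K⁴.
|P_net| = 0.34·5.67×10⁻⁸·0.06514·1.276×10⁹.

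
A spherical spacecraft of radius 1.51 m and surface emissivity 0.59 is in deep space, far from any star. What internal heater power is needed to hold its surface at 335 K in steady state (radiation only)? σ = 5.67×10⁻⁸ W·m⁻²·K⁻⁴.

P ≈ 12100 W

P = εσ·4πr²·T⁴.
4πr² = 28.65 m²; T⁴ = 1.259×10¹⁰ K⁴.
P = 0.59·5.67×10⁻⁸·28.65·1.259×10¹⁰.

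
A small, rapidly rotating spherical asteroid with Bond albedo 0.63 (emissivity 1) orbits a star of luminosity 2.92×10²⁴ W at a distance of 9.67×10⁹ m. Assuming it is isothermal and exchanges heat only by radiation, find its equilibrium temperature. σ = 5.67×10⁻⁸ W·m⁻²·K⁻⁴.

First find the stellar flux at distance d: S = L/(4πd²) = 2.92×10²⁴/(4π·(9.67×10⁹)²) = 2485 W/m².
For an isothermal sphere, absorbed (1−a)S·πr² = emitted σ·4πr²·T⁴, so T⁴ = (1−a)S/(4σ).
T⁴ = 0.370·2485/(4·5.67×10⁻⁸) = 4.054×10⁹ K⁴.

T ≈ 252 K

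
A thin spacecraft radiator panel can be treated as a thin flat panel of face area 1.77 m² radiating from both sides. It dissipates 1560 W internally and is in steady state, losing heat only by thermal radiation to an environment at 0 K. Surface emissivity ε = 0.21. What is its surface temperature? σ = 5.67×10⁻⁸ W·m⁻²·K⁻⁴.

T ≈ 439 K

Steady state: internal power = radiated power, P = εσA T⁴.
Radiating area A = 2·1.77 = 3.540 m².
T⁴ = P/(εσA) = 1560/(0.21·5.67×10⁻⁸·3.540) = 3.701×10¹⁰ K⁴.
T = (3.701×10¹⁰)^(1/4).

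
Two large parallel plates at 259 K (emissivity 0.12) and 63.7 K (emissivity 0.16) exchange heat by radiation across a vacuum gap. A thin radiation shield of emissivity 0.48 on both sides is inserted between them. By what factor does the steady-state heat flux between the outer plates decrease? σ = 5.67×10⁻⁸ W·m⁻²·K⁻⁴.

factor ≈ 1.23

Without shield: q₀ = σΔ(T⁴)/(1/ε₁+1/ε₂−1) with denominator 13.58.
With shield the two gaps are in series; the resistances add: (1/ε₁+1/ε_s−1)+(1/ε_s+1/ε₂−1) = 9.417+7.333 = 16.75.
Heat-flux ratio q₀/q = 16.75/13.58.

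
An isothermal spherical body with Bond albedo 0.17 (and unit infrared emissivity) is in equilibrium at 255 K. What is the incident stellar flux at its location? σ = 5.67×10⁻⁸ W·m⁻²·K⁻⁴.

(1−a)S·πr² = σ·4πr²·T⁴ ⇒ S = 4σT⁴/(1−a).
S = 4·5.67×10⁻⁸·4.228×10⁹/0.830.

S ≈ 1160 W/m²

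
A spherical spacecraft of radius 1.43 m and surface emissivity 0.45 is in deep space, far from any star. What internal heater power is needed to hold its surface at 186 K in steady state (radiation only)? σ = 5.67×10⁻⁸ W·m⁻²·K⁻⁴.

P ≈ 785 W

P = εσ·4πr²·T⁴.
4πr² = 25.70 m²; T⁴ = 1.197×10⁹ K⁴.
P = 0.45·5.67×10⁻⁸·25.70·1.197×10⁹.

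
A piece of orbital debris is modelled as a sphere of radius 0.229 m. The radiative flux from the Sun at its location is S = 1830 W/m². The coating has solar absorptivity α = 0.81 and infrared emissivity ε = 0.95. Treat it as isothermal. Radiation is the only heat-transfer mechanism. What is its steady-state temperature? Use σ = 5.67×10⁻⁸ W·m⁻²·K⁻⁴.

At equilibrium, absorbed power = emitted power.
Absorbing cross-section = πr² = 0.1647 m²; emitting surface = 4πr² = 0.6590 m² (ratio 4).
αS·A_cross = εσ·A_surf·T⁴  ⇒  T⁴ = αS/(ε·4σ).
T⁴ = 0.810·1830/(0.95·4·5.67×10⁻⁸) = 6.880×10⁹ K⁴.
T = (6.880×10⁹)^(1/4).

T ≈ 288 K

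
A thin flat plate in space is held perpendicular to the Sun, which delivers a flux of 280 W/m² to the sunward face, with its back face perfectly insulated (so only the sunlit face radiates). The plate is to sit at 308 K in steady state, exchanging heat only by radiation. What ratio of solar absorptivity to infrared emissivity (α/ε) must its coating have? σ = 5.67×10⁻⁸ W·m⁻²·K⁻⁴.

Balance: αS·A = εσ·1A·T⁴ ⇒ α/ε = σT⁴/S.
α/ε = 5.67×10⁻⁸·(308)⁴/280 = 5.67×10⁻⁸·8.999×10⁹/280.

α/ε ≈ 1.82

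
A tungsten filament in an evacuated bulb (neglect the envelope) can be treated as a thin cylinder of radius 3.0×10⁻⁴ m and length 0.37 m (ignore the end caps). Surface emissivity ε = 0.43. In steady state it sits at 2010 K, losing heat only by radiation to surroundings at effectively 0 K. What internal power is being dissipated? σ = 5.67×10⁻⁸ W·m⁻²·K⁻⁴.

P ≈ 278 W

Steady state: P = εσA T⁴.
A = 2πrL = 6.974×10⁻⁴ m²; T⁴ = (2010)⁴ = 1.632×10¹³ K⁴.
P = 0.43 × 5.67×10⁻⁸ × 6.974×10⁻⁴ × 1.632×10¹³.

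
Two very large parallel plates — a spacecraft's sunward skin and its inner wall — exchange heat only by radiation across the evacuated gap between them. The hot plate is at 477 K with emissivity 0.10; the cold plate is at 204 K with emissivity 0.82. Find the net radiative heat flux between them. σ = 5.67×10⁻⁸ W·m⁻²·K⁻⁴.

For two infinite grey parallel plates, q = σ(T₁⁴ − T₂⁴)/(1/ε₁ + 1/ε₂ − 1).
T₁⁴ − T₂⁴ = 5.177×10¹⁰ − 1.732×10⁹ = 5.004×10¹⁰ K⁴.
1/ε₁ + 1/ε₂ − 1 = 10.00 + 1.220 − 1 = 10.22.
q = 5.67×10⁻⁸ × 5.004×10¹⁰ / 10.22.

q ≈ 278 W/m²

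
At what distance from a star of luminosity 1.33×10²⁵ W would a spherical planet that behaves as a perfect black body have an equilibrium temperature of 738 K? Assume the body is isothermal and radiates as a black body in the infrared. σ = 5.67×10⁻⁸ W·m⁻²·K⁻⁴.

d ≈ 3.97×10⁹ m

For an isothermal black-emitting sphere, (1−a)S·πr² = σ·4πr²·T⁴ ⇒ S = 4σT⁴/(1−a).
S = 4·5.67×10⁻⁸·(738)⁴/1.00 = 67280 W/m².
Flux falls as S = L/(4πd²), so d = √(L/(4πS)) = √(1.33×10²⁵/(4π·67280)).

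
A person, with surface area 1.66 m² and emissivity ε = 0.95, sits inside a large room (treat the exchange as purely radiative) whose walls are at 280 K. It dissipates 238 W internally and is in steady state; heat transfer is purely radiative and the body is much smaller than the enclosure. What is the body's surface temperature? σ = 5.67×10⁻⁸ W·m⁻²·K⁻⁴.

T ≈ 306 K

For a small grey body in a large enclosure, net radiated power = εσA(T⁴ − T_w⁴).
Steady state: P = εσA(T⁴ − T_w⁴) with A = 1.66 m².
T⁴ = P/(εσA) + T_w⁴ = 238/(0.95·5.67×10⁻⁸·1.660) + (280)⁴
    = 2.662×10⁹ + 6.147×10⁹ = 8.808×10⁹ K⁴.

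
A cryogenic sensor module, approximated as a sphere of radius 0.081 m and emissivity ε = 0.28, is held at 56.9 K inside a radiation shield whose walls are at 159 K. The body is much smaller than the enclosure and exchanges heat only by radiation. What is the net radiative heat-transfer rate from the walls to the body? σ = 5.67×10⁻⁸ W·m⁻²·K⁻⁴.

For a small grey body in a large enclosure: P_net = εσA(T_body⁴ − T_wall⁴).
A = 4πr² = 0.08245 m²; T_body⁴ − T_wall⁴ = 1.048×10⁷ − 6.391×10⁸ = -6.286×10⁸ K⁴.
|P_net| = 0.28·5.67×10⁻⁸·0.08245·6.286×10⁸.

P_net ≈ 0.823 W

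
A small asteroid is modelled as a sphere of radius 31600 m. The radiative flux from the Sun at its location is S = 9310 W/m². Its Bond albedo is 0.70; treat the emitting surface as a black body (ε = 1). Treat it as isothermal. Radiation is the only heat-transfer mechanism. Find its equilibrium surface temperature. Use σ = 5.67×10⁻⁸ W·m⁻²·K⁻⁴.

At equilibrium, absorbed power = emitted power.
Absorbing cross-section = πr² = 3.137×10⁹ m²; emitting surface = 4πr² = 1.255×10¹⁰ m² (ratio 4).
(1−a)S·A_cross = εσ·A_surf·T⁴  ⇒  T⁴ = (1−a)S/(4σ).
T⁴ = 0.300·9310/(4·5.67×10⁻⁸) = 1.231×10¹⁰ K⁴.
T = (1.231×10¹⁰)^(1/4).

T ≈ 333 K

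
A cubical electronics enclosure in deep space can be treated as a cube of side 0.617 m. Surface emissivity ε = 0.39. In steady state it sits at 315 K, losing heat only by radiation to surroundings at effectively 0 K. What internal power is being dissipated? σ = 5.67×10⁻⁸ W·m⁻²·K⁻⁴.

Steady state: P = εσA T⁴.
A = 6L² = 2.284 m²; T⁴ = (315)⁴ = 9.846×10⁹ K⁴.
P = 0.39 × 5.67×10⁻⁸ × 2.284 × 9.846×10⁹.

P ≈ 497 W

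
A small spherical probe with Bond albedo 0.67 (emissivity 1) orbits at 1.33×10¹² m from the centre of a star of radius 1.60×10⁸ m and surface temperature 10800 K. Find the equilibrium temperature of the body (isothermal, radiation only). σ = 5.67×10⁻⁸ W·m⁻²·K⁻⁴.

T ≈ 63.5 K

The star's surface emits σT_*⁴; at distance d the flux is S = σT_*⁴(R_*/d)².
S = 5.67×10⁻⁸·(10800)⁴·(1.60×10⁸/1.33×10¹²)² = 11.16 W/m².
For an isothermal sphere T⁴ = (1−a)S/(4σ) = 1.624×10⁷ K⁴.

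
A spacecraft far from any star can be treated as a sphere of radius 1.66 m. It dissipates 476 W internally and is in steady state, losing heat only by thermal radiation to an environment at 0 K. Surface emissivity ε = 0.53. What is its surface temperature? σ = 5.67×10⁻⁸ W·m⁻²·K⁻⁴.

Steady state: internal power = radiated power, P = εσA T⁴.
Radiating area A = 4πr² = 34.63 m².
T⁴ = P/(εσA) = 476/(0.53·5.67×10⁻⁸·34.63) = 4.574×10⁸ K⁴.
T = (4.574×10⁸)^(1/4).

T ≈ 146 K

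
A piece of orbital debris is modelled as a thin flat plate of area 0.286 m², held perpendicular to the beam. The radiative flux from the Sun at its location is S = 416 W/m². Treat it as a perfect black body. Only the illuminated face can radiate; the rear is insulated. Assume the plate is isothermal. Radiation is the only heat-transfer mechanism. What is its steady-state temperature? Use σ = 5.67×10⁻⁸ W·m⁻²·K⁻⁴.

T ≈ 293 K

At equilibrium, absorbed power = emitted power.
Absorbing cross-section = A = 0.2860 m²; emitting surface = A = 0.2860 m² (ratio 1).
S·A_cross = εσ·A_surf·T⁴  ⇒  T⁴ = S/(1σ).
T⁴ = 1.00·416/(1·5.67×10⁻⁸) = 7.337×10⁹ K⁴.
T = (7.337×10⁹)^(1/4).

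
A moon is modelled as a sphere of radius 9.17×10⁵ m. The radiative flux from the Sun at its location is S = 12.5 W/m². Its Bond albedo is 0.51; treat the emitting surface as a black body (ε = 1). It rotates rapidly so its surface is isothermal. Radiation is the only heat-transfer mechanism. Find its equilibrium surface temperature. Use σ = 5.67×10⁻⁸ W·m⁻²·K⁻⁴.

At equilibrium, absorbed power = emitted power.
Absorbing cross-section = πr² = 2.642×10¹² m²; emitting surface = 4πr² = 1.057×10¹³ m² (ratio 4).
(1−a)S·A_cross = εσ·A_surf·T⁴  ⇒  T⁴ = (1−a)S/(4σ).
T⁴ = 0.490·12.5/(4·5.67×10⁻⁸) = 2.701×10⁷ K⁴.
T = (2.701×10⁷)^(1/4).

T ≈ 72.1 K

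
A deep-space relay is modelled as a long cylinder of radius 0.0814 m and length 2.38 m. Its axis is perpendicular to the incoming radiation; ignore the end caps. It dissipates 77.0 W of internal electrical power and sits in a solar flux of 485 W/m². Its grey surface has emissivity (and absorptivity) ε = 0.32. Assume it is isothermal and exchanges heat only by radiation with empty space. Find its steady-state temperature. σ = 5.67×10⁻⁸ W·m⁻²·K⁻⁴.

T ≈ 281 K

At steady state, absorbed solar power + internal power = radiated power.
Absorbed: α·S·A_cross = 0.32·485·0.3875 = 60.13 W (cross-section 2rL).
Total input = 60.13 + 77.0 = 137.1 W.
Radiated: εσ·A_surf·T⁴ with A_surf = 2πrL = 1.217 m².
T⁴ = 137.1/(0.32·5.67×10⁻⁸·1.217) = 6.209×10⁹ K⁴.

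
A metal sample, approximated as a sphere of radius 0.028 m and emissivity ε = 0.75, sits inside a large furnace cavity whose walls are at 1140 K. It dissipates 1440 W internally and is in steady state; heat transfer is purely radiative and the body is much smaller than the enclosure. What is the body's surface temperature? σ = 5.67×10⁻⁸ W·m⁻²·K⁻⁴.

For a small grey body in a large enclosure, net radiated power = εσA(T⁴ − T_w⁴).
Steady state: P = εσA(T⁴ − T_w⁴) with A = 4πr² = 0.009852 m².
T⁴ = P/(εσA) + T_w⁴ = 1440/(0.75·5.67×10⁻⁸·0.009852) + (1140)⁴
    = 3.437×10¹² + 1.689×10¹² = 5.126×10¹² K⁴.

T ≈ 1500 K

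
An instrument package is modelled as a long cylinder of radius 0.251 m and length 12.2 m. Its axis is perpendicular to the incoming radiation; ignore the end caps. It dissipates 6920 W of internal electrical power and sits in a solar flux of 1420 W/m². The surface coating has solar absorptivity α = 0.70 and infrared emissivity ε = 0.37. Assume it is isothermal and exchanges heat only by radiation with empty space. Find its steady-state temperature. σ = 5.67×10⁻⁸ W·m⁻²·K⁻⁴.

At steady state, absorbed solar power + internal power = radiated power.
Absorbed: α·S·A_cross = 0.70·1420·6.124 = 6088 W (cross-section 2rL).
Total input = 6088 + 6920 = 13010 W.
Radiated: εσ·A_surf·T⁴ with A_surf = 2πrL = 19.24 m².
T⁴ = 13010/(0.37·5.67×10⁻⁸·19.24) = 3.223×10¹⁰ K⁴.

T ≈ 424 K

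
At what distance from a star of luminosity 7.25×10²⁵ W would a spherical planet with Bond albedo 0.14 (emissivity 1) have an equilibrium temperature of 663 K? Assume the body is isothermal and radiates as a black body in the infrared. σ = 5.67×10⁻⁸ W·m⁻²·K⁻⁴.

d ≈ 1.06×10¹⁰ m

For an isothermal black-emitting sphere, (1−a)S·πr² = σ·4πr²·T⁴ ⇒ S = 4σT⁴/(1−a).
S = 4·5.67×10⁻⁸·(663)⁴/0.860 = 50960 W/m².
Flux falls as S = L/(4πd²), so d = √(L/(4πS)) = √(7.25×10²⁵/(4π·50960)).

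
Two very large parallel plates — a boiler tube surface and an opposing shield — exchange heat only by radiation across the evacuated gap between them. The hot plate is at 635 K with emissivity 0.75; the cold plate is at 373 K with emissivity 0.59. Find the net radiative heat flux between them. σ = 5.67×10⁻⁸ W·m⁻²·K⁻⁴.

q ≈ 4000 W/m²

For two infinite grey parallel plates, q = σ(T₁⁴ − T₂⁴)/(1/ε₁ + 1/ε₂ − 1).
T₁⁴ − T₂⁴ = 1.626×10¹¹ − 1.936×10¹⁰ = 1.432×10¹¹ K⁴.
1/ε₁ + 1/ε₂ − 1 = 1.333 + 1.695 − 1 = 2.028.
q = 5.67×10⁻⁸ × 1.432×10¹¹ / 2.028.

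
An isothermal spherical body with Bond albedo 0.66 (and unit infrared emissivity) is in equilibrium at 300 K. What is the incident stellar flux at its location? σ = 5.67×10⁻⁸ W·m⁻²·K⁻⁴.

(1−a)S·πr² = σ·4πr²·T⁴ ⇒ S = 4σT⁴/(1−a).
S = 4·5.67×10⁻⁸·8.100×10⁹/0.340.

S ≈ 5400 W/m²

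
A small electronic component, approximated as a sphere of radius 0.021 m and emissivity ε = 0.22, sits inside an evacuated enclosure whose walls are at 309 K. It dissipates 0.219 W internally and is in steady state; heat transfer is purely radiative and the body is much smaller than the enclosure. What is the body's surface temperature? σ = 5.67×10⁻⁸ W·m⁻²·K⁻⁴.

T ≈ 333 K

For a small grey body in a large enclosure, net radiated power = εσA(T⁴ − T_w⁴).
Steady state: P = εσA(T⁴ − T_w⁴) with A = 4πr² = 0.005542 m².
T⁴ = P/(εσA) + T_w⁴ = 0.219/(0.22·5.67×10⁻⁸·0.005542) + (309)⁴
    = 3.168×10⁹ + 9.117×10⁹ = 1.228×10¹⁰ K⁴.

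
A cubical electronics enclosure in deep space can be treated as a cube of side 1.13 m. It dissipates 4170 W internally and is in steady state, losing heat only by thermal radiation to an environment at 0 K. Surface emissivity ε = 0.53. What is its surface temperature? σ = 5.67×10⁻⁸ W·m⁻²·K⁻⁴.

T ≈ 367 K

Steady state: internal power = radiated power, P = εσA T⁴.
Radiating area A = 6L² = 7.661 m².
T⁴ = P/(εσA) = 4170/(0.53·5.67×10⁻⁸·7.661) = 1.811×10¹⁰ K⁴.
T = (1.811×10¹⁰)^(1/4).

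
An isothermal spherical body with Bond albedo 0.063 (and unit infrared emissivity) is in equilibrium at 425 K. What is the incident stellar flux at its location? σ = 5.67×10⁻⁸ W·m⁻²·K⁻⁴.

(1−a)S·πr² = σ·4πr²·T⁴ ⇒ S = 4σT⁴/(1−a).
S = 4·5.67×10⁻⁸·3.263×10¹⁰/0.937.

S ≈ 7900 W/m²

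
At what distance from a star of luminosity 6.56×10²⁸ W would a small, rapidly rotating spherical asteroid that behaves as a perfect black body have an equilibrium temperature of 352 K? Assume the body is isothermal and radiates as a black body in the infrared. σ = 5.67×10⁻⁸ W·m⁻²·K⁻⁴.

d ≈ 1.22×10¹² m

For an isothermal black-emitting sphere, (1−a)S·πr² = σ·4πr²·T⁴ ⇒ S = 4σT⁴/(1−a).
S = 4·5.67×10⁻⁸·(352)⁴/1.00 = 3482 W/m².
Flux falls as S = L/(4πd²), so d = √(L/(4πS)) = √(6.56×10²⁸/(4π·3482)).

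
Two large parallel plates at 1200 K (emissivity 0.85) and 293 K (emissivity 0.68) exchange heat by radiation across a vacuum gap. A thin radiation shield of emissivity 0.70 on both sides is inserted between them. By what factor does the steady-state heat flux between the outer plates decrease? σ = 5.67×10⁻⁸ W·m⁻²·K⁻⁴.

factor ≈ 2.13

Without shield: q₀ = σΔ(T⁴)/(1/ε₁+1/ε₂−1) with denominator 1.647.
With shield the two gaps are in series; the resistances add: (1/ε₁+1/ε_s−1)+(1/ε_s+1/ε₂−1) = 1.605+1.899 = 3.504.
Heat-flux ratio q₀/q = 3.504/1.647.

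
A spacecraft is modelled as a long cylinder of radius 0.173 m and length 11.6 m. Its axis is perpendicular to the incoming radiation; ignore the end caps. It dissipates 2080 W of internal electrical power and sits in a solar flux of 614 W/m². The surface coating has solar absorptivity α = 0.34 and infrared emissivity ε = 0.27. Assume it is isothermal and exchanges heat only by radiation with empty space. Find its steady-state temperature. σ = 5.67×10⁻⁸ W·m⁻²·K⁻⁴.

At steady state, absorbed solar power + internal power = radiated power.
Absorbed: α·S·A_cross = 0.34·614·4.014 = 837.9 W (cross-section 2rL).
Total input = 837.9 + 2080 = 2918 W.
Radiated: εσ·A_surf·T⁴ with A_surf = 2πrL = 12.61 m².
T⁴ = 2918/(0.27·5.67×10⁻⁸·12.61) = 1.512×10¹⁰ K⁴.

T ≈ 351 K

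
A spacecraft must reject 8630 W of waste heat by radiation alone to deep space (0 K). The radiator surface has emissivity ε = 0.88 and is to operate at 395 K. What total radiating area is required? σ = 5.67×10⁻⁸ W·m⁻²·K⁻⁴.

A ≈ 7.10 m²

P = εσA T⁴ ⇒ A = P/(εσT⁴).
T⁴ = 2.434×10¹⁰ K⁴.
A = 8630/(0.88 × 5.67×10⁻⁸ × 2.434×10¹⁰).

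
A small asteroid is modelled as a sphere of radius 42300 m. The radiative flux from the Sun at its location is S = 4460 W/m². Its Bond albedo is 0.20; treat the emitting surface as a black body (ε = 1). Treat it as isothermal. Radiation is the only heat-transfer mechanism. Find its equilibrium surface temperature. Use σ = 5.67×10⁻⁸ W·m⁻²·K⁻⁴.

T ≈ 354 K

At equilibrium, absorbed power = emitted power.
Absorbing cross-section = πr² = 5.621×10⁹ m²; emitting surface = 4πr² = 2.248×10¹⁰ m² (ratio 4).
(1−a)S·A_cross = εσ·A_surf·T⁴  ⇒  T⁴ = (1−a)S/(4σ).
T⁴ = 0.800·4460/(4·5.67×10⁻⁸) = 1.573×10¹⁰ K⁴.
T = (1.573×10¹⁰)^(1/4).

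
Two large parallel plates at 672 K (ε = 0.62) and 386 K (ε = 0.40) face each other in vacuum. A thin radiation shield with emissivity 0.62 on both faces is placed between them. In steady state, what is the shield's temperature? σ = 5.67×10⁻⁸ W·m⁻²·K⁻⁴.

In steady state the net flux on the hot side equals that on the cold side.
σ(T₁⁴−T_s⁴)/D₁ = σ(T_s⁴−T₂⁴)/D₂, with D₁ = 1/ε₁+1/ε_s−1 = 2.226, D₂ = 1/ε_s+1/ε₂−1 = 3.113.
Solve for T_s⁴: T_s⁴ = (D₂·T₁⁴ + D₁·T₂⁴)/(D₁+D₂) = 1.282×10¹¹ K⁴.

T_s ≈ 598 K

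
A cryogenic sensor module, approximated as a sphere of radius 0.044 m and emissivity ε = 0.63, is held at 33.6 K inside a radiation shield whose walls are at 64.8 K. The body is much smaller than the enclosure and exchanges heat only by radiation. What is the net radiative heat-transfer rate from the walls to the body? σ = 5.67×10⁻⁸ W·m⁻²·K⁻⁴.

For a small grey body in a large enclosure: P_net = εσA(T_body⁴ − T_wall⁴).
A = 4πr² = 0.02433 m²; T_body⁴ − T_wall⁴ = 1.275×10⁶ − 1.763×10⁷ = -1.636×10⁷ K⁴.
|P_net| = 0.63·5.67×10⁻⁸·0.02433·1.636×10⁷.

P_net ≈ 0.0142 W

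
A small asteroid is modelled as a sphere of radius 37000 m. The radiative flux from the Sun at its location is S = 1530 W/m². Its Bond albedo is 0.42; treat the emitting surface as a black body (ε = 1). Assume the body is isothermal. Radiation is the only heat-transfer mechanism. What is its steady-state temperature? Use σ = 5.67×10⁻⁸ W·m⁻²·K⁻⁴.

T ≈ 250 K

At equilibrium, absorbed power = emitted power.
Absorbing cross-section = πr² = 4.301×10⁹ m²; emitting surface = 4πr² = 1.720×10¹⁰ m² (ratio 4).
(1−a)S·A_cross = εσ·A_surf·T⁴  ⇒  T⁴ = (1−a)S/(4σ).
T⁴ = 0.580·1530/(4·5.67×10⁻⁸) = 3.913×10⁹ K⁴.
T = (3.913×10⁹)^(1/4).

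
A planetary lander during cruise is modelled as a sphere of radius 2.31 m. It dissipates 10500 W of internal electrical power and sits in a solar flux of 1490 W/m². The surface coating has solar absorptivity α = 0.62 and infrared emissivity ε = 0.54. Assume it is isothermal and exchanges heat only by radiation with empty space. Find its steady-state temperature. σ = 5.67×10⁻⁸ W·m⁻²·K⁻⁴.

At steady state, absorbed solar power + internal power = radiated power.
Absorbed: α·S·A_cross = 0.62·1490·16.76 = 15490 W (cross-section πr²).
Total input = 15490 + 10500 = 25990 W.
Radiated: εσ·A_surf·T⁴ with A_surf = 4πr² = 67.06 m².
T⁴ = 25990/(0.54·5.67×10⁻⁸·67.06) = 1.266×10¹⁰ K⁴.

T ≈ 335 K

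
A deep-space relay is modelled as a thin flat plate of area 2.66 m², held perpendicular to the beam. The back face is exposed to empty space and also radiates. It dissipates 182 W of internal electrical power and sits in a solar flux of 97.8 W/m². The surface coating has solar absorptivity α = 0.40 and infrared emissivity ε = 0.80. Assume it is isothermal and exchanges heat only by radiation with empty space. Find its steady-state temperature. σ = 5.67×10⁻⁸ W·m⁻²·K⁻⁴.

T ≈ 186 K

At steady state, absorbed solar power + internal power = radiated power.
Absorbed: α·S·A_cross = 0.40·97.8·2.660 = 104.1 W (cross-section A).
Total input = 104.1 + 182 = 286.1 W.
Radiated: εσ·A_surf·T⁴ with A_surf = 2A = 5.320 m².
T⁴ = 286.1/(0.80·5.67×10⁻⁸·5.320) = 1.185×10⁹ K⁴.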